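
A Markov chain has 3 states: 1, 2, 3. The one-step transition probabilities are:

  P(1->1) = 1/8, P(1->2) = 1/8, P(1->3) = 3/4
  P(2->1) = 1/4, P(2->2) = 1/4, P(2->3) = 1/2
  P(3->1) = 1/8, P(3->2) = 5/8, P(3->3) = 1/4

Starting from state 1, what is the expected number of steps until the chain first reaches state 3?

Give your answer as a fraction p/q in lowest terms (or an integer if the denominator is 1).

Answer: 7/5

Derivation:
Let h_i = expected steps to first reach 3 from state i.
Boundary: h_3 = 0.
First-step equations for the other states:
  h_1 = 1 + 1/8*h_1 + 1/8*h_2 + 3/4*h_3
  h_2 = 1 + 1/4*h_1 + 1/4*h_2 + 1/2*h_3

Substituting h_3 = 0 and rearranging gives the linear system (I - Q) h = 1:
  [7/8, -1/8] . (h_1, h_2) = 1
  [-1/4, 3/4] . (h_1, h_2) = 1

Solving yields:
  h_1 = 7/5
  h_2 = 9/5

Starting state is 1, so the expected hitting time is h_1 = 7/5.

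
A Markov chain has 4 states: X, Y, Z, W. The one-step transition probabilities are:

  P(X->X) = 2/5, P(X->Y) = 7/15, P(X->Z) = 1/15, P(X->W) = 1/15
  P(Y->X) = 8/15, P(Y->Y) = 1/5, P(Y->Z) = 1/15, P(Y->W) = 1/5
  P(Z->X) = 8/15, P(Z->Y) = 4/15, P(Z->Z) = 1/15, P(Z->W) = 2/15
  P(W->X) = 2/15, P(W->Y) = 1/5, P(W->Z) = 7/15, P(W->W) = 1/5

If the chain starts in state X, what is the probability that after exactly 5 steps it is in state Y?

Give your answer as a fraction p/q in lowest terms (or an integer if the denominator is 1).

Computing P^5 by repeated multiplication:
P^1 =
  X: [2/5, 7/15, 1/15, 1/15]
  Y: [8/15, 1/5, 1/15, 1/5]
  Z: [8/15, 4/15, 1/15, 2/15]
  W: [2/15, 1/5, 7/15, 1/5]
P^2 =
  X: [34/75, 14/45, 7/75, 32/225]
  Y: [86/225, 26/75, 11/75, 28/225]
  Z: [92/225, 26/75, 3/25, 28/225]
  W: [98/225, 4/15, 11/75, 34/225]
P^3 =
  X: [52/125, 368/1125, 139/1125, 2/15]
  Y: [292/675, 1052/3375, 131/1125, 94/675]
  Z: [1448/3375, 214/675, 131/1125, 464/3375]
  W: [56/135, 44/135, 143/1125, 446/3375]
P^4 =
  X: [796/1875, 5386/16875, 3/25, 92/675]
  Y: [4252/10125, 16358/50625, 413/3375, 6812/50625]
  Z: [4264/10125, 3262/10125, 2053/16875, 6836/50625]
  W: [21524/50625, 16154/50625, 2017/16875, 6896/50625]
P^5 =
  X: [35624/84375, 9034/28125, 409/3375, 3808/28125]
  Y: [321608/759375, 48622/151875, 30499/253125, 20632/151875]
  Z: [321344/759375, 243314/759375, 30547/253125, 103076/759375]
  W: [320576/759375, 244022/759375, 30667/253125, 102776/759375]

(P^5)[X -> Y] = 9034/28125

Answer: 9034/28125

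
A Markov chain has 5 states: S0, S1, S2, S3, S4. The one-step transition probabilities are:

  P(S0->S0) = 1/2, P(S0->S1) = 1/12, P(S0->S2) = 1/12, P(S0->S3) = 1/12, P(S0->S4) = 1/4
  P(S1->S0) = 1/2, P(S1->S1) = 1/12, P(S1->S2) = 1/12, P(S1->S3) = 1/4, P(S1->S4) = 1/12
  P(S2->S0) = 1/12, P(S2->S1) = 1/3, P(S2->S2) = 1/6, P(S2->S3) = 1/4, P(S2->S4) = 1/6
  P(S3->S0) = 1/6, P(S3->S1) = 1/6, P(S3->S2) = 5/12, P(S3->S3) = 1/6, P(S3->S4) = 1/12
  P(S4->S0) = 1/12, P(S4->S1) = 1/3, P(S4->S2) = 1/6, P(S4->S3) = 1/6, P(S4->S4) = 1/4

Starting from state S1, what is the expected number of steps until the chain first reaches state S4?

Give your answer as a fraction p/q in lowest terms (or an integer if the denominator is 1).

Answer: 9528/1517

Derivation:
Let h_i = expected steps to first reach S4 from state i.
Boundary: h_S4 = 0.
First-step equations for the other states:
  h_S0 = 1 + 1/2*h_S0 + 1/12*h_S1 + 1/12*h_S2 + 1/12*h_S3 + 1/4*h_S4
  h_S1 = 1 + 1/2*h_S0 + 1/12*h_S1 + 1/12*h_S2 + 1/4*h_S3 + 1/12*h_S4
  h_S2 = 1 + 1/12*h_S0 + 1/3*h_S1 + 1/6*h_S2 + 1/4*h_S3 + 1/6*h_S4
  h_S3 = 1 + 1/6*h_S0 + 1/6*h_S1 + 5/12*h_S2 + 1/6*h_S3 + 1/12*h_S4

Substituting h_S4 = 0 and rearranging gives the linear system (I - Q) h = 1:
  [1/2, -1/12, -1/12, -1/12] . (h_S0, h_S1, h_S2, h_S3) = 1
  [-1/2, 11/12, -1/12, -1/4] . (h_S0, h_S1, h_S2, h_S3) = 1
  [-1/12, -1/3, 5/6, -1/4] . (h_S0, h_S1, h_S2, h_S3) = 1
  [-1/6, -1/6, -5/12, 5/6] . (h_S0, h_S1, h_S2, h_S3) = 1

Solving yields:
  h_S0 = 7860/1517
  h_S1 = 9528/1517
  h_S2 = 9420/1517
  h_S3 = 10008/1517

Starting state is S1, so the expected hitting time is h_S1 = 9528/1517.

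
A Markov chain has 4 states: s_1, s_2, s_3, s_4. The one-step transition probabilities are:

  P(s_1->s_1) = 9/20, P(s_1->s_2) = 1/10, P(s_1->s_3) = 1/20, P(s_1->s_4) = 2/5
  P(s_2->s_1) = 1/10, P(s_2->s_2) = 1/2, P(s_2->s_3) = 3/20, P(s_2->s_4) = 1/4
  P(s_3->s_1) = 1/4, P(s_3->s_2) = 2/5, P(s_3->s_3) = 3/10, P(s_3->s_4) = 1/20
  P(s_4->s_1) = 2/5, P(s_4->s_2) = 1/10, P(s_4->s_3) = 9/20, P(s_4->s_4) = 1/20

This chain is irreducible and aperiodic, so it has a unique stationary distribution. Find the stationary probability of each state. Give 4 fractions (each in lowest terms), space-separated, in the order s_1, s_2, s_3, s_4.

The stationary distribution satisfies pi = pi * P, i.e.:
  pi_s_1 = 9/20*pi_s_1 + 1/10*pi_s_2 + 1/4*pi_s_3 + 2/5*pi_s_4
  pi_s_2 = 1/10*pi_s_1 + 1/2*pi_s_2 + 2/5*pi_s_3 + 1/10*pi_s_4
  pi_s_3 = 1/20*pi_s_1 + 3/20*pi_s_2 + 3/10*pi_s_3 + 9/20*pi_s_4
  pi_s_4 = 2/5*pi_s_1 + 1/4*pi_s_2 + 1/20*pi_s_3 + 1/20*pi_s_4
with normalization: pi_s_1 + pi_s_2 + pi_s_3 + pi_s_4 = 1.

Using the first 3 balance equations plus normalization, the linear system A*pi = b is:
  [-11/20, 1/10, 1/4, 2/5] . pi = 0
  [1/10, -1/2, 2/5, 1/10] . pi = 0
  [1/20, 3/20, -7/10, 9/20] . pi = 0
  [1, 1, 1, 1] . pi = 1

Solving yields:
  pi_s_1 = 67/223
  pi_s_2 = 367/1338
  pi_s_3 = 48/223
  pi_s_4 = 281/1338

Verification (pi * P):
  67/223*9/20 + 367/1338*1/10 + 48/223*1/4 + 281/1338*2/5 = 67/223 = pi_s_1  (ok)
  67/223*1/10 + 367/1338*1/2 + 48/223*2/5 + 281/1338*1/10 = 367/1338 = pi_s_2  (ok)
  67/223*1/20 + 367/1338*3/20 + 48/223*3/10 + 281/1338*9/20 = 48/223 = pi_s_3  (ok)
  67/223*2/5 + 367/1338*1/4 + 48/223*1/20 + 281/1338*1/20 = 281/1338 = pi_s_4  (ok)

Answer: 67/223 367/1338 48/223 281/1338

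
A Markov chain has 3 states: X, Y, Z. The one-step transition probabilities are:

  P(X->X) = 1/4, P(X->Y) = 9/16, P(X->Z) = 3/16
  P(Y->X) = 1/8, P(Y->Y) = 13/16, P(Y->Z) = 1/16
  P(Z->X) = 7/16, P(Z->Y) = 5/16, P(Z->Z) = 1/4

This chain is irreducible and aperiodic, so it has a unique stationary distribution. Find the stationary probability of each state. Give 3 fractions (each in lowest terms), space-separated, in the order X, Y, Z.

The stationary distribution satisfies pi = pi * P, i.e.:
  pi_X = 1/4*pi_X + 1/8*pi_Y + 7/16*pi_Z
  pi_Y = 9/16*pi_X + 13/16*pi_Y + 5/16*pi_Z
  pi_Z = 3/16*pi_X + 1/16*pi_Y + 1/4*pi_Z
with normalization: pi_X + pi_Y + pi_Z = 1.

Using the first 2 balance equations plus normalization, the linear system A*pi = b is:
  [-3/4, 1/8, 7/16] . pi = 0
  [9/16, -3/16, 5/16] . pi = 0
  [1, 1, 1] . pi = 1

Solving yields:
  pi_X = 31/172
  pi_Y = 123/172
  pi_Z = 9/86

Verification (pi * P):
  31/172*1/4 + 123/172*1/8 + 9/86*7/16 = 31/172 = pi_X  (ok)
  31/172*9/16 + 123/172*13/16 + 9/86*5/16 = 123/172 = pi_Y  (ok)
  31/172*3/16 + 123/172*1/16 + 9/86*1/4 = 9/86 = pi_Z  (ok)

Answer: 31/172 123/172 9/86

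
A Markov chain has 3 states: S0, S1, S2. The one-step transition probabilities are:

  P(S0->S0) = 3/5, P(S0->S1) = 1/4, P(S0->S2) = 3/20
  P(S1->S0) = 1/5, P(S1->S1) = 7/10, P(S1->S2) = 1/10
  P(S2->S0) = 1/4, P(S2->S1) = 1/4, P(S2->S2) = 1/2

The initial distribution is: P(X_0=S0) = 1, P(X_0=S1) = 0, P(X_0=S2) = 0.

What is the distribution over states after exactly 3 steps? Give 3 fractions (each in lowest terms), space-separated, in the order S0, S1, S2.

Propagating the distribution step by step (d_{t+1} = d_t * P):
d_0 = (S0=1, S1=0, S2=0)
  d_1[S0] = 1*3/5 + 0*1/5 + 0*1/4 = 3/5
  d_1[S1] = 1*1/4 + 0*7/10 + 0*1/4 = 1/4
  d_1[S2] = 1*3/20 + 0*1/10 + 0*1/2 = 3/20
d_1 = (S0=3/5, S1=1/4, S2=3/20)
  d_2[S0] = 3/5*3/5 + 1/4*1/5 + 3/20*1/4 = 179/400
  d_2[S1] = 3/5*1/4 + 1/4*7/10 + 3/20*1/4 = 29/80
  d_2[S2] = 3/5*3/20 + 1/4*1/10 + 3/20*1/2 = 19/100
d_2 = (S0=179/400, S1=29/80, S2=19/100)
  d_3[S0] = 179/400*3/5 + 29/80*1/5 + 19/100*1/4 = 777/2000
  d_3[S1] = 179/400*1/4 + 29/80*7/10 + 19/100*1/4 = 661/1600
  d_3[S2] = 179/400*3/20 + 29/80*1/10 + 19/100*1/2 = 1587/8000
d_3 = (S0=777/2000, S1=661/1600, S2=1587/8000)

Answer: 777/2000 661/1600 1587/8000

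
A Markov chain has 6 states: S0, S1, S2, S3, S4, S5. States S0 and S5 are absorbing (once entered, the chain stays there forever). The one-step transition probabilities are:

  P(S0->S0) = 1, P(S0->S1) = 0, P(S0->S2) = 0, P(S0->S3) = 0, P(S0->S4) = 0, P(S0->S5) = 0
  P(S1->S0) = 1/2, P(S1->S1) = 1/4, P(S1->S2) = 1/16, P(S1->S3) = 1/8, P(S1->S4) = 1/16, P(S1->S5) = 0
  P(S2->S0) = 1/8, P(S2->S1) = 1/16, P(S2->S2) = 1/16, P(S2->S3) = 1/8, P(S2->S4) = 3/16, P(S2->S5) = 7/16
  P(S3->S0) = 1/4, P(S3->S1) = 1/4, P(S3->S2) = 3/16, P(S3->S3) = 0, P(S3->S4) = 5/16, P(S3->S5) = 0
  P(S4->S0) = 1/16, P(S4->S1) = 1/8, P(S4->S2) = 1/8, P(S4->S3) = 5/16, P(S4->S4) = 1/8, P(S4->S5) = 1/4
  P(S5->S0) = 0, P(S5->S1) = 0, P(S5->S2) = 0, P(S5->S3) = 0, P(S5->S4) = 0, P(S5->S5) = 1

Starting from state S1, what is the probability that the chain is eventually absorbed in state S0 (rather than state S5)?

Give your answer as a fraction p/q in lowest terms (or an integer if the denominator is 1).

Answer: 840/983

Derivation:
Let a_i = P(absorbed in S0 | start in state i).
Boundary conditions: a_S0 = 1, a_S5 = 0.
For each transient state i, a_i = sum_j P(i->j) * a_j:
  a_S1 = 1/2*a_S0 + 1/4*a_S1 + 1/16*a_S2 + 1/8*a_S3 + 1/16*a_S4 + 0*a_S5
  a_S2 = 1/8*a_S0 + 1/16*a_S1 + 1/16*a_S2 + 1/8*a_S3 + 3/16*a_S4 + 7/16*a_S5
  a_S3 = 1/4*a_S0 + 1/4*a_S1 + 3/16*a_S2 + 0*a_S3 + 5/16*a_S4 + 0*a_S5
  a_S4 = 1/16*a_S0 + 1/8*a_S1 + 1/8*a_S2 + 5/16*a_S3 + 1/8*a_S4 + 1/4*a_S5

Substituting a_S0 = 1 and a_S5 = 0, rearrange to (I - Q) a = r where r[i] = P(i -> S0):
  [3/4, -1/16, -1/8, -1/16] . (a_S1, a_S2, a_S3, a_S4) = 1/2
  [-1/16, 15/16, -1/8, -3/16] . (a_S1, a_S2, a_S3, a_S4) = 1/8
  [-1/4, -3/16, 1, -5/16] . (a_S1, a_S2, a_S3, a_S4) = 1/4
  [-1/8, -1/8, -5/16, 7/8] . (a_S1, a_S2, a_S3, a_S4) = 1/16

Solving yields:
  a_S1 = 840/983
  a_S2 = 1873/4915
  a_S3 = 3389/4915
  a_S4 = 2429/4915

Starting state is S1, so the absorption probability is a_S1 = 840/983.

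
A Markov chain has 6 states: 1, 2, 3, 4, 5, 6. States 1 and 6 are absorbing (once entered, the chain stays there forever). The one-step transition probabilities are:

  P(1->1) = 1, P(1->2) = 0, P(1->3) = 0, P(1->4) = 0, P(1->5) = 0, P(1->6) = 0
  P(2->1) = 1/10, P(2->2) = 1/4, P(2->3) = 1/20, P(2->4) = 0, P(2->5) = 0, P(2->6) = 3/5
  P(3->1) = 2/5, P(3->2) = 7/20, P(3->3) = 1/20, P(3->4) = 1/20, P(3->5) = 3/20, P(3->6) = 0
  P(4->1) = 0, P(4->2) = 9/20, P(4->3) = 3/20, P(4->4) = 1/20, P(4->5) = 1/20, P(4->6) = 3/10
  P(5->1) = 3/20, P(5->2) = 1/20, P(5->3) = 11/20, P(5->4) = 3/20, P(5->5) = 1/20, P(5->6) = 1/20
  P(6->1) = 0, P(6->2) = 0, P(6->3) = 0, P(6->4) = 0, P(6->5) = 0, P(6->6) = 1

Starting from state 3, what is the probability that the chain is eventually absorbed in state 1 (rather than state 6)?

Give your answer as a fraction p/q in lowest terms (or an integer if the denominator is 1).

Let a_i = P(absorbed in 1 | start in state i).
Boundary conditions: a_1 = 1, a_6 = 0.
For each transient state i, a_i = sum_j P(i->j) * a_j:
  a_2 = 1/10*a_1 + 1/4*a_2 + 1/20*a_3 + 0*a_4 + 0*a_5 + 3/5*a_6
  a_3 = 2/5*a_1 + 7/20*a_2 + 1/20*a_3 + 1/20*a_4 + 3/20*a_5 + 0*a_6
  a_4 = 0*a_1 + 9/20*a_2 + 3/20*a_3 + 1/20*a_4 + 1/20*a_5 + 3/10*a_6
  a_5 = 3/20*a_1 + 1/20*a_2 + 11/20*a_3 + 3/20*a_4 + 1/20*a_5 + 1/20*a_6

Substituting a_1 = 1 and a_6 = 0, rearrange to (I - Q) a = r where r[i] = P(i -> 1):
  [3/4, -1/20, 0, 0] . (a_2, a_3, a_4, a_5) = 1/10
  [-7/20, 19/20, -1/20, -3/20] . (a_2, a_3, a_4, a_5) = 2/5
  [-9/20, -3/20, 19/20, -1/20] . (a_2, a_3, a_4, a_5) = 0
  [-1/20, -11/20, -3/20, 19/20] . (a_2, a_3, a_4, a_5) = 3/20

Solving yields:
  a_2 = 7599/44192
  a_3 = 25601/44192
  a_4 = 2221/11048
  a_5 = 11801/22096

Starting state is 3, so the absorption probability is a_3 = 25601/44192.

Answer: 25601/44192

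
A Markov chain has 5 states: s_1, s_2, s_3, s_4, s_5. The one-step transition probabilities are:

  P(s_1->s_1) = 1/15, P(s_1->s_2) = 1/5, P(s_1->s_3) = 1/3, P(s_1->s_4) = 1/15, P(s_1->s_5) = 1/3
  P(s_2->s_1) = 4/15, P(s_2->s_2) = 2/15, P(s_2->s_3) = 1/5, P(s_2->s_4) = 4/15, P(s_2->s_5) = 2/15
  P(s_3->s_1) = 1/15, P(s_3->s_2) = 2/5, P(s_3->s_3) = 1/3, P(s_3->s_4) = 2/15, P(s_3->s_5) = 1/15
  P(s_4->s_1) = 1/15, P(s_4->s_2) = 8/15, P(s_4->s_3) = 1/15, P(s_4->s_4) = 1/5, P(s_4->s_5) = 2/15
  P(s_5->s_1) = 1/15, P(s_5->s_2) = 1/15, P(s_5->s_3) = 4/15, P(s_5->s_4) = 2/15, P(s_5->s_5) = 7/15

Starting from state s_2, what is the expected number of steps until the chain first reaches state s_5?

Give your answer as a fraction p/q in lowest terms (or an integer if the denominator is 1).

Answer: 54855/8167

Derivation:
Let h_i = expected steps to first reach s_5 from state i.
Boundary: h_s_5 = 0.
First-step equations for the other states:
  h_s_1 = 1 + 1/15*h_s_1 + 1/5*h_s_2 + 1/3*h_s_3 + 1/15*h_s_4 + 1/3*h_s_5
  h_s_2 = 1 + 4/15*h_s_1 + 2/15*h_s_2 + 1/5*h_s_3 + 4/15*h_s_4 + 2/15*h_s_5
  h_s_3 = 1 + 1/15*h_s_1 + 2/5*h_s_2 + 1/3*h_s_3 + 2/15*h_s_4 + 1/15*h_s_5
  h_s_4 = 1 + 1/15*h_s_1 + 8/15*h_s_2 + 1/15*h_s_3 + 1/5*h_s_4 + 2/15*h_s_5

Substituting h_s_5 = 0 and rearranging gives the linear system (I - Q) h = 1:
  [14/15, -1/5, -1/3, -1/15] . (h_s_1, h_s_2, h_s_3, h_s_4) = 1
  [-4/15, 13/15, -1/5, -4/15] . (h_s_1, h_s_2, h_s_3, h_s_4) = 1
  [-1/15, -2/5, 2/3, -2/15] . (h_s_1, h_s_2, h_s_3, h_s_4) = 1
  [-1/15, -8/15, -1/15, 4/5] . (h_s_1, h_s_2, h_s_3, h_s_4) = 1

Solving yields:
  h_s_1 = 46245/8167
  h_s_2 = 54855/8167
  h_s_3 = 60930/8167
  h_s_4 = 55710/8167

Starting state is s_2, so the expected hitting time is h_s_2 = 54855/8167.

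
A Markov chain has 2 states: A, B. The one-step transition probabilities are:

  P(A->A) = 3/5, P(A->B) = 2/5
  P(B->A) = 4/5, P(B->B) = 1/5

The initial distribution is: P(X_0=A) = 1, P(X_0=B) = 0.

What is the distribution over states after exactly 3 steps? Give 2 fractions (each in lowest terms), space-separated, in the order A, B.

Propagating the distribution step by step (d_{t+1} = d_t * P):
d_0 = (A=1, B=0)
  d_1[A] = 1*3/5 + 0*4/5 = 3/5
  d_1[B] = 1*2/5 + 0*1/5 = 2/5
d_1 = (A=3/5, B=2/5)
  d_2[A] = 3/5*3/5 + 2/5*4/5 = 17/25
  d_2[B] = 3/5*2/5 + 2/5*1/5 = 8/25
d_2 = (A=17/25, B=8/25)
  d_3[A] = 17/25*3/5 + 8/25*4/5 = 83/125
  d_3[B] = 17/25*2/5 + 8/25*1/5 = 42/125
d_3 = (A=83/125, B=42/125)

Answer: 83/125 42/125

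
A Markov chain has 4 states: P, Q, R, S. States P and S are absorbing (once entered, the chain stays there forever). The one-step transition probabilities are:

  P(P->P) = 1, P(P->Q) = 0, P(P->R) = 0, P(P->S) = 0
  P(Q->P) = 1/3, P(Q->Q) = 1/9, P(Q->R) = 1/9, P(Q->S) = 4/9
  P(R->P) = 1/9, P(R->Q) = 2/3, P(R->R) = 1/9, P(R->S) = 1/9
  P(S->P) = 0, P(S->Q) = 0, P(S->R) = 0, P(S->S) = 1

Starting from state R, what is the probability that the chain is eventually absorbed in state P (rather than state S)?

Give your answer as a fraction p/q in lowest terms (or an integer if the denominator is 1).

Answer: 13/29

Derivation:
Let a_i = P(absorbed in P | start in state i).
Boundary conditions: a_P = 1, a_S = 0.
For each transient state i, a_i = sum_j P(i->j) * a_j:
  a_Q = 1/3*a_P + 1/9*a_Q + 1/9*a_R + 4/9*a_S
  a_R = 1/9*a_P + 2/3*a_Q + 1/9*a_R + 1/9*a_S

Substituting a_P = 1 and a_S = 0, rearrange to (I - Q) a = r where r[i] = P(i -> P):
  [8/9, -1/9] . (a_Q, a_R) = 1/3
  [-2/3, 8/9] . (a_Q, a_R) = 1/9

Solving yields:
  a_Q = 25/58
  a_R = 13/29

Starting state is R, so the absorption probability is a_R = 13/29.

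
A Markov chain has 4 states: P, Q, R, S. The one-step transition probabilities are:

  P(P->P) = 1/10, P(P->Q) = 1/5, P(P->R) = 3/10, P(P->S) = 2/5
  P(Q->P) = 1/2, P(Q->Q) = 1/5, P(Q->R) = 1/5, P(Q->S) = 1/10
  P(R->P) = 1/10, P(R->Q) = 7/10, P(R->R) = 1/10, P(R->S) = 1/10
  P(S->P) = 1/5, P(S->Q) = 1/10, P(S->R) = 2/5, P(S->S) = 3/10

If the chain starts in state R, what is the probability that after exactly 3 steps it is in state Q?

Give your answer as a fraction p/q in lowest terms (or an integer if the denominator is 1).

Answer: 59/200

Derivation:
Computing P^3 by repeated multiplication:
P^1 =
  P: [1/10, 1/5, 3/10, 2/5]
  Q: [1/2, 1/5, 1/5, 1/10]
  R: [1/10, 7/10, 1/10, 1/10]
  S: [1/5, 1/10, 2/5, 3/10]
P^2 =
  P: [11/50, 31/100, 13/50, 21/100]
  Q: [19/100, 29/100, 1/4, 27/100]
  R: [39/100, 6/25, 11/50, 3/20]
  S: [17/100, 37/100, 6/25, 11/50]
P^3 =
  P: [49/200, 309/1000, 119/500, 26/125]
  Q: [243/1000, 149/500, 31/125, 211/1000]
  R: [211/1000, 59/200, 247/1000, 247/1000]
  S: [27/100, 149/500, 237/1000, 39/200]

(P^3)[R -> Q] = 59/200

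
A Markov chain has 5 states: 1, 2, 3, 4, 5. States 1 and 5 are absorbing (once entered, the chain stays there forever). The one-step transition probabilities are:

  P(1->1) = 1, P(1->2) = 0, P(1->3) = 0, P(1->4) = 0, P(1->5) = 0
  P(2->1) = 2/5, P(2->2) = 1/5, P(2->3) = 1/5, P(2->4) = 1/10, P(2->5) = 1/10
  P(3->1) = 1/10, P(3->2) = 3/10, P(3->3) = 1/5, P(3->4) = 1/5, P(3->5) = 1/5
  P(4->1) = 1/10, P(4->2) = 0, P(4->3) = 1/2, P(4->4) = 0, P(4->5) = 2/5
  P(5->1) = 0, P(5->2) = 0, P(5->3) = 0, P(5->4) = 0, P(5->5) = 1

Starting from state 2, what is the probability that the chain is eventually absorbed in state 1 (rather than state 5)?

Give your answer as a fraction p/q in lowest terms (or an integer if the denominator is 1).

Let a_i = P(absorbed in 1 | start in state i).
Boundary conditions: a_1 = 1, a_5 = 0.
For each transient state i, a_i = sum_j P(i->j) * a_j:
  a_2 = 2/5*a_1 + 1/5*a_2 + 1/5*a_3 + 1/10*a_4 + 1/10*a_5
  a_3 = 1/10*a_1 + 3/10*a_2 + 1/5*a_3 + 1/5*a_4 + 1/5*a_5
  a_4 = 1/10*a_1 + 0*a_2 + 1/2*a_3 + 0*a_4 + 2/5*a_5

Substituting a_1 = 1 and a_5 = 0, rearrange to (I - Q) a = r where r[i] = P(i -> 1):
  [4/5, -1/5, -1/10] . (a_2, a_3, a_4) = 2/5
  [-3/10, 4/5, -1/5] . (a_2, a_3, a_4) = 1/10
  [0, -1/2, 1] . (a_2, a_3, a_4) = 1/10

Solving yields:
  a_2 = 317/485
  a_3 = 219/485
  a_4 = 158/485

Starting state is 2, so the absorption probability is a_2 = 317/485.

Answer: 317/485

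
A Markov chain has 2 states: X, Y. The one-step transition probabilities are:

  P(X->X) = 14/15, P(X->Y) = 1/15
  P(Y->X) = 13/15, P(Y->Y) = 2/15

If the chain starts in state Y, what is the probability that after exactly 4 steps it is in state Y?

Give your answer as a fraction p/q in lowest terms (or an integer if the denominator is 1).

Computing P^4 by repeated multiplication:
P^1 =
  X: [14/15, 1/15]
  Y: [13/15, 2/15]
P^2 =
  X: [209/225, 16/225]
  Y: [208/225, 17/225]
P^3 =
  X: [3134/3375, 241/3375]
  Y: [3133/3375, 242/3375]
P^4 =
  X: [47009/50625, 3616/50625]
  Y: [47008/50625, 3617/50625]

(P^4)[Y -> Y] = 3617/50625

Answer: 3617/50625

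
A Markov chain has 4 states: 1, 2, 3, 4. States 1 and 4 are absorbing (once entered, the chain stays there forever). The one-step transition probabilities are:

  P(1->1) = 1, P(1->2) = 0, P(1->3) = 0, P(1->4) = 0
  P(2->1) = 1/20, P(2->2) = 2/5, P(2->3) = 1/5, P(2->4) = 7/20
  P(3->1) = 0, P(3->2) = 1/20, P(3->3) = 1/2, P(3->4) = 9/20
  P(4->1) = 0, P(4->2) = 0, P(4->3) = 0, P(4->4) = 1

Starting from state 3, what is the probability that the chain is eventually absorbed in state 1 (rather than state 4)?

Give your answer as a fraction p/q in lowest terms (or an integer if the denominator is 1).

Let a_i = P(absorbed in 1 | start in state i).
Boundary conditions: a_1 = 1, a_4 = 0.
For each transient state i, a_i = sum_j P(i->j) * a_j:
  a_2 = 1/20*a_1 + 2/5*a_2 + 1/5*a_3 + 7/20*a_4
  a_3 = 0*a_1 + 1/20*a_2 + 1/2*a_3 + 9/20*a_4

Substituting a_1 = 1 and a_4 = 0, rearrange to (I - Q) a = r where r[i] = P(i -> 1):
  [3/5, -1/5] . (a_2, a_3) = 1/20
  [-1/20, 1/2] . (a_2, a_3) = 0

Solving yields:
  a_2 = 5/58
  a_3 = 1/116

Starting state is 3, so the absorption probability is a_3 = 1/116.

Answer: 1/116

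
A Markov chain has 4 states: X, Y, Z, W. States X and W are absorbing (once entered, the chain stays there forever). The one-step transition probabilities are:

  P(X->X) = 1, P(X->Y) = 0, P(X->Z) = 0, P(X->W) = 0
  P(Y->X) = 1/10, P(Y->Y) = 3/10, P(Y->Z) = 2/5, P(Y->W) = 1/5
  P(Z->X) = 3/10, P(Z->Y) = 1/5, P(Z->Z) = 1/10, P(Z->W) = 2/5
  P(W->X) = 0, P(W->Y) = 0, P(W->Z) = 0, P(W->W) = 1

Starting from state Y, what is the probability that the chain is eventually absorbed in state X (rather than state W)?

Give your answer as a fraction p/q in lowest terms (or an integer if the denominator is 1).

Let a_i = P(absorbed in X | start in state i).
Boundary conditions: a_X = 1, a_W = 0.
For each transient state i, a_i = sum_j P(i->j) * a_j:
  a_Y = 1/10*a_X + 3/10*a_Y + 2/5*a_Z + 1/5*a_W
  a_Z = 3/10*a_X + 1/5*a_Y + 1/10*a_Z + 2/5*a_W

Substituting a_X = 1 and a_W = 0, rearrange to (I - Q) a = r where r[i] = P(i -> X):
  [7/10, -2/5] . (a_Y, a_Z) = 1/10
  [-1/5, 9/10] . (a_Y, a_Z) = 3/10

Solving yields:
  a_Y = 21/55
  a_Z = 23/55

Starting state is Y, so the absorption probability is a_Y = 21/55.

Answer: 21/55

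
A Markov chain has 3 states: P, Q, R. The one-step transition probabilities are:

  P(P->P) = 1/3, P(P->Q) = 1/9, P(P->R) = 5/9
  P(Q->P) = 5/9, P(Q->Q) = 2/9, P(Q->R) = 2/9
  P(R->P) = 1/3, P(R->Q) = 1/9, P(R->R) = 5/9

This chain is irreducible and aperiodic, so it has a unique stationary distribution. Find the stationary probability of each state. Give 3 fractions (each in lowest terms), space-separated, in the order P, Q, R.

Answer: 13/36 1/8 37/72

Derivation:
The stationary distribution satisfies pi = pi * P, i.e.:
  pi_P = 1/3*pi_P + 5/9*pi_Q + 1/3*pi_R
  pi_Q = 1/9*pi_P + 2/9*pi_Q + 1/9*pi_R
  pi_R = 5/9*pi_P + 2/9*pi_Q + 5/9*pi_R
with normalization: pi_P + pi_Q + pi_R = 1.

Using the first 2 balance equations plus normalization, the linear system A*pi = b is:
  [-2/3, 5/9, 1/3] . pi = 0
  [1/9, -7/9, 1/9] . pi = 0
  [1, 1, 1] . pi = 1

Solving yields:
  pi_P = 13/36
  pi_Q = 1/8
  pi_R = 37/72

Verification (pi * P):
  13/36*1/3 + 1/8*5/9 + 37/72*1/3 = 13/36 = pi_P  (ok)
  13/36*1/9 + 1/8*2/9 + 37/72*1/9 = 1/8 = pi_Q  (ok)
  13/36*5/9 + 1/8*2/9 + 37/72*5/9 = 37/72 = pi_R  (ok)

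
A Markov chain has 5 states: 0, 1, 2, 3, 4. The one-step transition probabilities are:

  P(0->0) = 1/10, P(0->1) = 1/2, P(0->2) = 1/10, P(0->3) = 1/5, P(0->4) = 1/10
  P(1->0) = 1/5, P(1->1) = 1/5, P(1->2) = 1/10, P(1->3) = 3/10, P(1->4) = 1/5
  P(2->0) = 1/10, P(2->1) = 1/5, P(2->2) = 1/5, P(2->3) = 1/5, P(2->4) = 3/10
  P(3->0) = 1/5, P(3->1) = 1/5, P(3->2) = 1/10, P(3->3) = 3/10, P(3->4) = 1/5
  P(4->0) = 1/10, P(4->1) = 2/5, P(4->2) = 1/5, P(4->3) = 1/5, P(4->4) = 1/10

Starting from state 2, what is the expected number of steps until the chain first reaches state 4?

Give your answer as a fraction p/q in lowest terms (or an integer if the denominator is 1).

Let h_i = expected steps to first reach 4 from state i.
Boundary: h_4 = 0.
First-step equations for the other states:
  h_0 = 1 + 1/10*h_0 + 1/2*h_1 + 1/10*h_2 + 1/5*h_3 + 1/10*h_4
  h_1 = 1 + 1/5*h_0 + 1/5*h_1 + 1/10*h_2 + 3/10*h_3 + 1/5*h_4
  h_2 = 1 + 1/10*h_0 + 1/5*h_1 + 1/5*h_2 + 1/5*h_3 + 3/10*h_4
  h_3 = 1 + 1/5*h_0 + 1/5*h_1 + 1/10*h_2 + 3/10*h_3 + 1/5*h_4

Substituting h_4 = 0 and rearranging gives the linear system (I - Q) h = 1:
  [9/10, -1/2, -1/10, -1/5] . (h_0, h_1, h_2, h_3) = 1
  [-1/5, 4/5, -1/10, -3/10] . (h_0, h_1, h_2, h_3) = 1
  [-1/10, -1/5, 4/5, -1/5] . (h_0, h_1, h_2, h_3) = 1
  [-1/5, -1/5, -1/10, 7/10] . (h_0, h_1, h_2, h_3) = 1

Solving yields:
  h_0 = 45/8
  h_1 = 165/32
  h_2 = 145/32
  h_3 = 165/32

Starting state is 2, so the expected hitting time is h_2 = 145/32.

Answer: 145/32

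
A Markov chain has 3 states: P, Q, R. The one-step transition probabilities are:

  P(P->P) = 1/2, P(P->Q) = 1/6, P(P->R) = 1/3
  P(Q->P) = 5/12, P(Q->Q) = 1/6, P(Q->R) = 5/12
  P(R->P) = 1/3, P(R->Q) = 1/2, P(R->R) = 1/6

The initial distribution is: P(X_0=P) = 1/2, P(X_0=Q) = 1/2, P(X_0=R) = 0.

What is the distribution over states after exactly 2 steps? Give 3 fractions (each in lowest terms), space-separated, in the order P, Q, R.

Propagating the distribution step by step (d_{t+1} = d_t * P):
d_0 = (P=1/2, Q=1/2, R=0)
  d_1[P] = 1/2*1/2 + 1/2*5/12 + 0*1/3 = 11/24
  d_1[Q] = 1/2*1/6 + 1/2*1/6 + 0*1/2 = 1/6
  d_1[R] = 1/2*1/3 + 1/2*5/12 + 0*1/6 = 3/8
d_1 = (P=11/24, Q=1/6, R=3/8)
  d_2[P] = 11/24*1/2 + 1/6*5/12 + 3/8*1/3 = 61/144
  d_2[Q] = 11/24*1/6 + 1/6*1/6 + 3/8*1/2 = 7/24
  d_2[R] = 11/24*1/3 + 1/6*5/12 + 3/8*1/6 = 41/144
d_2 = (P=61/144, Q=7/24, R=41/144)

Answer: 61/144 7/24 41/144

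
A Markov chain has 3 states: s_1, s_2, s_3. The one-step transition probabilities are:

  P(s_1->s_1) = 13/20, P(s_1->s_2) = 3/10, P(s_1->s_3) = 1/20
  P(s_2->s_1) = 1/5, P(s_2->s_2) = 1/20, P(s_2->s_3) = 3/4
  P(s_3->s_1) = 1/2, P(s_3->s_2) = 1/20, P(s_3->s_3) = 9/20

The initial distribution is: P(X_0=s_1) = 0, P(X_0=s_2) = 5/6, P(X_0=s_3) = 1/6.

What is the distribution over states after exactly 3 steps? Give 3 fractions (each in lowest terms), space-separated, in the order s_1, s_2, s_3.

Propagating the distribution step by step (d_{t+1} = d_t * P):
d_0 = (s_1=0, s_2=5/6, s_3=1/6)
  d_1[s_1] = 0*13/20 + 5/6*1/5 + 1/6*1/2 = 1/4
  d_1[s_2] = 0*3/10 + 5/6*1/20 + 1/6*1/20 = 1/20
  d_1[s_3] = 0*1/20 + 5/6*3/4 + 1/6*9/20 = 7/10
d_1 = (s_1=1/4, s_2=1/20, s_3=7/10)
  d_2[s_1] = 1/4*13/20 + 1/20*1/5 + 7/10*1/2 = 209/400
  d_2[s_2] = 1/4*3/10 + 1/20*1/20 + 7/10*1/20 = 9/80
  d_2[s_3] = 1/4*1/20 + 1/20*3/4 + 7/10*9/20 = 73/200
d_2 = (s_1=209/400, s_2=9/80, s_3=73/200)
  d_3[s_1] = 209/400*13/20 + 9/80*1/5 + 73/200*1/2 = 4357/8000
  d_3[s_2] = 209/400*3/10 + 9/80*1/20 + 73/200*1/20 = 289/1600
  d_3[s_3] = 209/400*1/20 + 9/80*3/4 + 73/200*9/20 = 1099/4000
d_3 = (s_1=4357/8000, s_2=289/1600, s_3=1099/4000)

Answer: 4357/8000 289/1600 1099/4000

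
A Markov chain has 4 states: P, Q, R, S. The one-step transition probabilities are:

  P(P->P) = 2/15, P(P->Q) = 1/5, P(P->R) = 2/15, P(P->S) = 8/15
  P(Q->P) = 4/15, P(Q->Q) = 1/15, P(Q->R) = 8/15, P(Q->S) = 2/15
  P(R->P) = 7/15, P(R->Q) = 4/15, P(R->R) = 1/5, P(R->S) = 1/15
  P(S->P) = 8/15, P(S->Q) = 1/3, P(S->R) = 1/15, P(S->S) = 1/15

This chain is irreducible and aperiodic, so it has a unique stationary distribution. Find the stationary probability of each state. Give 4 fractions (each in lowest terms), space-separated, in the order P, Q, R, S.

The stationary distribution satisfies pi = pi * P, i.e.:
  pi_P = 2/15*pi_P + 4/15*pi_Q + 7/15*pi_R + 8/15*pi_S
  pi_Q = 1/5*pi_P + 1/15*pi_Q + 4/15*pi_R + 1/3*pi_S
  pi_R = 2/15*pi_P + 8/15*pi_Q + 1/5*pi_R + 1/15*pi_S
  pi_S = 8/15*pi_P + 2/15*pi_Q + 1/15*pi_R + 1/15*pi_S
with normalization: pi_P + pi_Q + pi_R + pi_S = 1.

Using the first 3 balance equations plus normalization, the linear system A*pi = b is:
  [-13/15, 4/15, 7/15, 8/15] . pi = 0
  [1/5, -14/15, 4/15, 1/3] . pi = 0
  [2/15, 8/15, -4/5, 1/15] . pi = 0
  [1, 1, 1, 1] . pi = 1

Solving yields:
  pi_P = 1722/5231
  pi_Q = 1135/5231
  pi_R = 1146/5231
  pi_S = 1228/5231

Verification (pi * P):
  1722/5231*2/15 + 1135/5231*4/15 + 1146/5231*7/15 + 1228/5231*8/15 = 1722/5231 = pi_P  (ok)
  1722/5231*1/5 + 1135/5231*1/15 + 1146/5231*4/15 + 1228/5231*1/3 = 1135/5231 = pi_Q  (ok)
  1722/5231*2/15 + 1135/5231*8/15 + 1146/5231*1/5 + 1228/5231*1/15 = 1146/5231 = pi_R  (ok)
  1722/5231*8/15 + 1135/5231*2/15 + 1146/5231*1/15 + 1228/5231*1/15 = 1228/5231 = pi_S  (ok)

Answer: 1722/5231 1135/5231 1146/5231 1228/5231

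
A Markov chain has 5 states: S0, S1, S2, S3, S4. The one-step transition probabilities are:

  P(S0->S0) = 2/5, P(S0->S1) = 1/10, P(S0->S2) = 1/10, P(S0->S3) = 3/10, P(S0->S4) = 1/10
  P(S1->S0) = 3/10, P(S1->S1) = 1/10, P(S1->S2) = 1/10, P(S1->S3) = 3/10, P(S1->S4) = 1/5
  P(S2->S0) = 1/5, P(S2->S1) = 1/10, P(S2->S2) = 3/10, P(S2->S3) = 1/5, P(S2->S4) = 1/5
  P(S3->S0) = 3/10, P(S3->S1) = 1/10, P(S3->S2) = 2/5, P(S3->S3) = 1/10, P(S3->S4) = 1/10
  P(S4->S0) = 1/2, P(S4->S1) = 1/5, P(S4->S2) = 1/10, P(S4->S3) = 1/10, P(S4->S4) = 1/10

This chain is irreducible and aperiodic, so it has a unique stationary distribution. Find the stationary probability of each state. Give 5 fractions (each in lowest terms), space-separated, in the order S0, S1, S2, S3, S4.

The stationary distribution satisfies pi = pi * P, i.e.:
  pi_S0 = 2/5*pi_S0 + 3/10*pi_S1 + 1/5*pi_S2 + 3/10*pi_S3 + 1/2*pi_S4
  pi_S1 = 1/10*pi_S0 + 1/10*pi_S1 + 1/10*pi_S2 + 1/10*pi_S3 + 1/5*pi_S4
  pi_S2 = 1/10*pi_S0 + 1/10*pi_S1 + 3/10*pi_S2 + 2/5*pi_S3 + 1/10*pi_S4
  pi_S3 = 3/10*pi_S0 + 3/10*pi_S1 + 1/5*pi_S2 + 1/10*pi_S3 + 1/10*pi_S4
  pi_S4 = 1/10*pi_S0 + 1/5*pi_S1 + 1/5*pi_S2 + 1/10*pi_S3 + 1/10*pi_S4
with normalization: pi_S0 + pi_S1 + pi_S2 + pi_S3 + pi_S4 = 1.

Using the first 4 balance equations plus normalization, the linear system A*pi = b is:
  [-3/5, 3/10, 1/5, 3/10, 1/2] . pi = 0
  [1/10, -9/10, 1/10, 1/10, 1/5] . pi = 0
  [1/10, 1/10, -7/10, 2/5, 1/10] . pi = 0
  [3/10, 3/10, 1/5, -9/10, 1/10] . pi = 0
  [1, 1, 1, 1, 1] . pi = 1

Solving yields:
  pi_S0 = 3352/9861
  pi_S1 = 372/3287
  pi_S2 = 671/3287
  pi_S3 = 2081/9861
  pi_S4 = 433/3287

Verification (pi * P):
  3352/9861*2/5 + 372/3287*3/10 + 671/3287*1/5 + 2081/9861*3/10 + 433/3287*1/2 = 3352/9861 = pi_S0  (ok)
  3352/9861*1/10 + 372/3287*1/10 + 671/3287*1/10 + 2081/9861*1/10 + 433/3287*1/5 = 372/3287 = pi_S1  (ok)
  3352/9861*1/10 + 372/3287*1/10 + 671/3287*3/10 + 2081/9861*2/5 + 433/3287*1/10 = 671/3287 = pi_S2  (ok)
  3352/9861*3/10 + 372/3287*3/10 + 671/3287*1/5 + 2081/9861*1/10 + 433/3287*1/10 = 2081/9861 = pi_S3  (ok)
  3352/9861*1/10 + 372/3287*1/5 + 671/3287*1/5 + 2081/9861*1/10 + 433/3287*1/10 = 433/3287 = pi_S4  (ok)

Answer: 3352/9861 372/3287 671/3287 2081/9861 433/3287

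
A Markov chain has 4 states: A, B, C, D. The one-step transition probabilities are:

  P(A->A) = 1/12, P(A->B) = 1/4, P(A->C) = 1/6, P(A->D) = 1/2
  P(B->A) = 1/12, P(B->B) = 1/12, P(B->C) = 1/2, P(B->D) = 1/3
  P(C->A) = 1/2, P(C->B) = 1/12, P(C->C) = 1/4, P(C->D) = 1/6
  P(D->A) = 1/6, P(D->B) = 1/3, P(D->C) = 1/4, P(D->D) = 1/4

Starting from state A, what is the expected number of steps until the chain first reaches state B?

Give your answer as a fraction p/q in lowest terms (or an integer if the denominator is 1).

Let h_i = expected steps to first reach B from state i.
Boundary: h_B = 0.
First-step equations for the other states:
  h_A = 1 + 1/12*h_A + 1/4*h_B + 1/6*h_C + 1/2*h_D
  h_C = 1 + 1/2*h_A + 1/12*h_B + 1/4*h_C + 1/6*h_D
  h_D = 1 + 1/6*h_A + 1/3*h_B + 1/4*h_C + 1/4*h_D

Substituting h_B = 0 and rearranging gives the linear system (I - Q) h = 1:
  [11/12, -1/6, -1/2] . (h_A, h_C, h_D) = 1
  [-1/2, 3/4, -1/6] . (h_A, h_C, h_D) = 1
  [-1/6, -1/4, 3/4] . (h_A, h_C, h_D) = 1

Solving yields:
  h_A = 2028/493
  h_C = 84/17
  h_D = 1920/493

Starting state is A, so the expected hitting time is h_A = 2028/493.

Answer: 2028/493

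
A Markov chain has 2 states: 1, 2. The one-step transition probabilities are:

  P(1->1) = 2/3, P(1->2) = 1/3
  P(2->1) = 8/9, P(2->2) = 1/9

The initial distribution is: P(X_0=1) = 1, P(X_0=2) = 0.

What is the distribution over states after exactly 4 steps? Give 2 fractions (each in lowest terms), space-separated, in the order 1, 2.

Answer: 1592/2187 595/2187

Derivation:
Propagating the distribution step by step (d_{t+1} = d_t * P):
d_0 = (1=1, 2=0)
  d_1[1] = 1*2/3 + 0*8/9 = 2/3
  d_1[2] = 1*1/3 + 0*1/9 = 1/3
d_1 = (1=2/3, 2=1/3)
  d_2[1] = 2/3*2/3 + 1/3*8/9 = 20/27
  d_2[2] = 2/3*1/3 + 1/3*1/9 = 7/27
d_2 = (1=20/27, 2=7/27)
  d_3[1] = 20/27*2/3 + 7/27*8/9 = 176/243
  d_3[2] = 20/27*1/3 + 7/27*1/9 = 67/243
d_3 = (1=176/243, 2=67/243)
  d_4[1] = 176/243*2/3 + 67/243*8/9 = 1592/2187
  d_4[2] = 176/243*1/3 + 67/243*1/9 = 595/2187
d_4 = (1=1592/2187, 2=595/2187)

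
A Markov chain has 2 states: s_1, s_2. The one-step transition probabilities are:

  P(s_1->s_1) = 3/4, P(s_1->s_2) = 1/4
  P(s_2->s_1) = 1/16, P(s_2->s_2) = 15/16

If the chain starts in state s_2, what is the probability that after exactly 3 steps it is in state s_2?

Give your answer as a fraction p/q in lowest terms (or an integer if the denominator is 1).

Computing P^3 by repeated multiplication:
P^1 =
  s_1: [3/4, 1/4]
  s_2: [1/16, 15/16]
P^2 =
  s_1: [37/64, 27/64]
  s_2: [27/256, 229/256]
P^3 =
  s_1: [471/1024, 553/1024]
  s_2: [553/4096, 3543/4096]

(P^3)[s_2 -> s_2] = 3543/4096

Answer: 3543/4096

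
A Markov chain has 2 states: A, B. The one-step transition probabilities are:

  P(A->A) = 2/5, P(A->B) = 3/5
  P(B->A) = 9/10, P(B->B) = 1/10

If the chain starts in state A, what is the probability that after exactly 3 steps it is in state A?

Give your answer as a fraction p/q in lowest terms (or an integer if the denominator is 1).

Computing P^3 by repeated multiplication:
P^1 =
  A: [2/5, 3/5]
  B: [9/10, 1/10]
P^2 =
  A: [7/10, 3/10]
  B: [9/20, 11/20]
P^3 =
  A: [11/20, 9/20]
  B: [27/40, 13/40]

(P^3)[A -> A] = 11/20

Answer: 11/20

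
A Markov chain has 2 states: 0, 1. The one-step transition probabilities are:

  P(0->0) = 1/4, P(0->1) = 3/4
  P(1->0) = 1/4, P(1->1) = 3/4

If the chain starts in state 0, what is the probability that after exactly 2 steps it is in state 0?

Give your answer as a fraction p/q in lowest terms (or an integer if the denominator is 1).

Answer: 1/4

Derivation:
Computing P^2 by repeated multiplication:
P^1 =
  0: [1/4, 3/4]
  1: [1/4, 3/4]
P^2 =
  0: [1/4, 3/4]
  1: [1/4, 3/4]

(P^2)[0 -> 0] = 1/4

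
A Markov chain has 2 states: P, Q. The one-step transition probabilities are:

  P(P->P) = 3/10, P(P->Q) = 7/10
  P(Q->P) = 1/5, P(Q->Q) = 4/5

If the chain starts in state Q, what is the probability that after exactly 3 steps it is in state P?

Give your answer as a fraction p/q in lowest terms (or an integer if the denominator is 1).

Answer: 111/500

Derivation:
Computing P^3 by repeated multiplication:
P^1 =
  P: [3/10, 7/10]
  Q: [1/5, 4/5]
P^2 =
  P: [23/100, 77/100]
  Q: [11/50, 39/50]
P^3 =
  P: [223/1000, 777/1000]
  Q: [111/500, 389/500]

(P^3)[Q -> P] = 111/500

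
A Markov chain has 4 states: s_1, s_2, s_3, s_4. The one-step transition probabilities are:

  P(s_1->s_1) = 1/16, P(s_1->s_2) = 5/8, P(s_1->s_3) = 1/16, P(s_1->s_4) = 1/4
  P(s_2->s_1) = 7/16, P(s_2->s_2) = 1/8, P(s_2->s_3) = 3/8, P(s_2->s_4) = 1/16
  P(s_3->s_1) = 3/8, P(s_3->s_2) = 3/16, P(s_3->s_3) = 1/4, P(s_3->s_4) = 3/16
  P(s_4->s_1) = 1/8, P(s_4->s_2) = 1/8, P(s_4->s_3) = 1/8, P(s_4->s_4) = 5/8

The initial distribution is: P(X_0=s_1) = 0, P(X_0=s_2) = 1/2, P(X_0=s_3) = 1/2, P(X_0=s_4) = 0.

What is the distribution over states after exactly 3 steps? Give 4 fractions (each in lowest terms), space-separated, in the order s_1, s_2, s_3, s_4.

Answer: 1081/4096 2043/8192 901/4096 2185/8192

Derivation:
Propagating the distribution step by step (d_{t+1} = d_t * P):
d_0 = (s_1=0, s_2=1/2, s_3=1/2, s_4=0)
  d_1[s_1] = 0*1/16 + 1/2*7/16 + 1/2*3/8 + 0*1/8 = 13/32
  d_1[s_2] = 0*5/8 + 1/2*1/8 + 1/2*3/16 + 0*1/8 = 5/32
  d_1[s_3] = 0*1/16 + 1/2*3/8 + 1/2*1/4 + 0*1/8 = 5/16
  d_1[s_4] = 0*1/4 + 1/2*1/16 + 1/2*3/16 + 0*5/8 = 1/8
d_1 = (s_1=13/32, s_2=5/32, s_3=5/16, s_4=1/8)
  d_2[s_1] = 13/32*1/16 + 5/32*7/16 + 5/16*3/8 + 1/8*1/8 = 29/128
  d_2[s_2] = 13/32*5/8 + 5/32*1/8 + 5/16*3/16 + 1/8*1/8 = 89/256
  d_2[s_3] = 13/32*1/16 + 5/32*3/8 + 5/16*1/4 + 1/8*1/8 = 91/512
  d_2[s_4] = 13/32*1/4 + 5/32*1/16 + 5/16*3/16 + 1/8*5/8 = 127/512
d_2 = (s_1=29/128, s_2=89/256, s_3=91/512, s_4=127/512)
  d_3[s_1] = 29/128*1/16 + 89/256*7/16 + 91/512*3/8 + 127/512*1/8 = 1081/4096
  d_3[s_2] = 29/128*5/8 + 89/256*1/8 + 91/512*3/16 + 127/512*1/8 = 2043/8192
  d_3[s_3] = 29/128*1/16 + 89/256*3/8 + 91/512*1/4 + 127/512*1/8 = 901/4096
  d_3[s_4] = 29/128*1/4 + 89/256*1/16 + 91/512*3/16 + 127/512*5/8 = 2185/8192
d_3 = (s_1=1081/4096, s_2=2043/8192, s_3=901/4096, s_4=2185/8192)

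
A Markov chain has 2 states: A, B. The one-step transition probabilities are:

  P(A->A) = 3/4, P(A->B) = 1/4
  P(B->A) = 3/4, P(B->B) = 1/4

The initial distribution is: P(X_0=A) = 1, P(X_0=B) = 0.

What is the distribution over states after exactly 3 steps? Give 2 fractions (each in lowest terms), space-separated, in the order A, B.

Answer: 3/4 1/4

Derivation:
Propagating the distribution step by step (d_{t+1} = d_t * P):
d_0 = (A=1, B=0)
  d_1[A] = 1*3/4 + 0*3/4 = 3/4
  d_1[B] = 1*1/4 + 0*1/4 = 1/4
d_1 = (A=3/4, B=1/4)
  d_2[A] = 3/4*3/4 + 1/4*3/4 = 3/4
  d_2[B] = 3/4*1/4 + 1/4*1/4 = 1/4
d_2 = (A=3/4, B=1/4)
  d_3[A] = 3/4*3/4 + 1/4*3/4 = 3/4
  d_3[B] = 3/4*1/4 + 1/4*1/4 = 1/4
d_3 = (A=3/4, B=1/4)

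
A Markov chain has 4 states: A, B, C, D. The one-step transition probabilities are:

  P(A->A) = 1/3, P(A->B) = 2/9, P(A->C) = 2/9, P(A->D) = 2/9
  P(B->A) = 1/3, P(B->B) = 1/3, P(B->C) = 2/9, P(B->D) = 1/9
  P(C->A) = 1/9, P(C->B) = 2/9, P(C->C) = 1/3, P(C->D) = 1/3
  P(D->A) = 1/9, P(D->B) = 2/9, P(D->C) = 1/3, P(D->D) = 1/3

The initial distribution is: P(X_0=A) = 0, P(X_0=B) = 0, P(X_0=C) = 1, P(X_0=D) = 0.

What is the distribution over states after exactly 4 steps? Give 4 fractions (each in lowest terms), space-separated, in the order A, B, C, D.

Answer: 155/729 1640/6561 206/729 1672/6561

Derivation:
Propagating the distribution step by step (d_{t+1} = d_t * P):
d_0 = (A=0, B=0, C=1, D=0)
  d_1[A] = 0*1/3 + 0*1/3 + 1*1/9 + 0*1/9 = 1/9
  d_1[B] = 0*2/9 + 0*1/3 + 1*2/9 + 0*2/9 = 2/9
  d_1[C] = 0*2/9 + 0*2/9 + 1*1/3 + 0*1/3 = 1/3
  d_1[D] = 0*2/9 + 0*1/9 + 1*1/3 + 0*1/3 = 1/3
d_1 = (A=1/9, B=2/9, C=1/3, D=1/3)
  d_2[A] = 1/9*1/3 + 2/9*1/3 + 1/3*1/9 + 1/3*1/9 = 5/27
  d_2[B] = 1/9*2/9 + 2/9*1/3 + 1/3*2/9 + 1/3*2/9 = 20/81
  d_2[C] = 1/9*2/9 + 2/9*2/9 + 1/3*1/3 + 1/3*1/3 = 8/27
  d_2[D] = 1/9*2/9 + 2/9*1/9 + 1/3*1/3 + 1/3*1/3 = 22/81
d_2 = (A=5/27, B=20/81, C=8/27, D=22/81)
  d_3[A] = 5/27*1/3 + 20/81*1/3 + 8/27*1/9 + 22/81*1/9 = 151/729
  d_3[B] = 5/27*2/9 + 20/81*1/3 + 8/27*2/9 + 22/81*2/9 = 182/729
  d_3[C] = 5/27*2/9 + 20/81*2/9 + 8/27*1/3 + 22/81*1/3 = 208/729
  d_3[D] = 5/27*2/9 + 20/81*1/9 + 8/27*1/3 + 22/81*1/3 = 188/729
d_3 = (A=151/729, B=182/729, C=208/729, D=188/729)
  d_4[A] = 151/729*1/3 + 182/729*1/3 + 208/729*1/9 + 188/729*1/9 = 155/729
  d_4[B] = 151/729*2/9 + 182/729*1/3 + 208/729*2/9 + 188/729*2/9 = 1640/6561
  d_4[C] = 151/729*2/9 + 182/729*2/9 + 208/729*1/3 + 188/729*1/3 = 206/729
  d_4[D] = 151/729*2/9 + 182/729*1/9 + 208/729*1/3 + 188/729*1/3 = 1672/6561
d_4 = (A=155/729, B=1640/6561, C=206/729, D=1672/6561)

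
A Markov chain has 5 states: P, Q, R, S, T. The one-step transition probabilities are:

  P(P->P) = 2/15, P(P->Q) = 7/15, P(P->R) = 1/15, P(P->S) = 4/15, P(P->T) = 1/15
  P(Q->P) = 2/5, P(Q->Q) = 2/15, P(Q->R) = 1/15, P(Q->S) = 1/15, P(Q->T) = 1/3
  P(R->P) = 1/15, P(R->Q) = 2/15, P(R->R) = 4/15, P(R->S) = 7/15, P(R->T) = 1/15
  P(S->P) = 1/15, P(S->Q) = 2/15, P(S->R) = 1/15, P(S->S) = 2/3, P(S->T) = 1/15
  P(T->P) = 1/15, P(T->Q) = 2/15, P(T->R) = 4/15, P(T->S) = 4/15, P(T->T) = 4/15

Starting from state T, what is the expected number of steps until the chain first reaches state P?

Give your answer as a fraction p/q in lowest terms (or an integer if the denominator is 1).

Let h_i = expected steps to first reach P from state i.
Boundary: h_P = 0.
First-step equations for the other states:
  h_Q = 1 + 2/5*h_P + 2/15*h_Q + 1/15*h_R + 1/15*h_S + 1/3*h_T
  h_R = 1 + 1/15*h_P + 2/15*h_Q + 4/15*h_R + 7/15*h_S + 1/15*h_T
  h_S = 1 + 1/15*h_P + 2/15*h_Q + 1/15*h_R + 2/3*h_S + 1/15*h_T
  h_T = 1 + 1/15*h_P + 2/15*h_Q + 4/15*h_R + 4/15*h_S + 4/15*h_T

Substituting h_P = 0 and rearranging gives the linear system (I - Q) h = 1:
  [13/15, -1/15, -1/15, -1/3] . (h_Q, h_R, h_S, h_T) = 1
  [-2/15, 11/15, -7/15, -1/15] . (h_Q, h_R, h_S, h_T) = 1
  [-2/15, -1/15, 1/3, -1/15] . (h_Q, h_R, h_S, h_T) = 1
  [-2/15, -4/15, -4/15, 11/15] . (h_Q, h_R, h_S, h_T) = 1

Solving yields:
  h_Q = 6
  h_R = 9
  h_S = 9
  h_T = 9

Starting state is T, so the expected hitting time is h_T = 9.

Answer: 9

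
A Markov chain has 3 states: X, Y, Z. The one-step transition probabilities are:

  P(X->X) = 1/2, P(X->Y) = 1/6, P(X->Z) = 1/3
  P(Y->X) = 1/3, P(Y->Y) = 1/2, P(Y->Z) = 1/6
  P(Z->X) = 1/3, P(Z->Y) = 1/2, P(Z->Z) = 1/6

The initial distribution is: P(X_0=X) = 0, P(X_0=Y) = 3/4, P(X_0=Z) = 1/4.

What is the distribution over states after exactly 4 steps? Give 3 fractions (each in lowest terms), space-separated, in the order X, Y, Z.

Answer: 259/648 119/324 151/648

Derivation:
Propagating the distribution step by step (d_{t+1} = d_t * P):
d_0 = (X=0, Y=3/4, Z=1/4)
  d_1[X] = 0*1/2 + 3/4*1/3 + 1/4*1/3 = 1/3
  d_1[Y] = 0*1/6 + 3/4*1/2 + 1/4*1/2 = 1/2
  d_1[Z] = 0*1/3 + 3/4*1/6 + 1/4*1/6 = 1/6
d_1 = (X=1/3, Y=1/2, Z=1/6)
  d_2[X] = 1/3*1/2 + 1/2*1/3 + 1/6*1/3 = 7/18
  d_2[Y] = 1/3*1/6 + 1/2*1/2 + 1/6*1/2 = 7/18
  d_2[Z] = 1/3*1/3 + 1/2*1/6 + 1/6*1/6 = 2/9
d_2 = (X=7/18, Y=7/18, Z=2/9)
  d_3[X] = 7/18*1/2 + 7/18*1/3 + 2/9*1/3 = 43/108
  d_3[Y] = 7/18*1/6 + 7/18*1/2 + 2/9*1/2 = 10/27
  d_3[Z] = 7/18*1/3 + 7/18*1/6 + 2/9*1/6 = 25/108
d_3 = (X=43/108, Y=10/27, Z=25/108)
  d_4[X] = 43/108*1/2 + 10/27*1/3 + 25/108*1/3 = 259/648
  d_4[Y] = 43/108*1/6 + 10/27*1/2 + 25/108*1/2 = 119/324
  d_4[Z] = 43/108*1/3 + 10/27*1/6 + 25/108*1/6 = 151/648
d_4 = (X=259/648, Y=119/324, Z=151/648)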